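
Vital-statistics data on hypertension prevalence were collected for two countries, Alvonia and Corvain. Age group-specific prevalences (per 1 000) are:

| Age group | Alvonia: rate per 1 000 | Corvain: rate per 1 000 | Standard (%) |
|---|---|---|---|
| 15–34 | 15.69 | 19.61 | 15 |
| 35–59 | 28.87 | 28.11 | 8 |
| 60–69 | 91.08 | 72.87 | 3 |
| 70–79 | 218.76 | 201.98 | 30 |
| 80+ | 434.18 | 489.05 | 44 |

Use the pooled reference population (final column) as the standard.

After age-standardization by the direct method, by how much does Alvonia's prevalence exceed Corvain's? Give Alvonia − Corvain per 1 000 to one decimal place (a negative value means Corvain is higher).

Standard weights: 0.15, 0.08, 0.03, 0.30, 0.44.
Alvonia: 0.1500×15.69 + 0.0800×28.87 + 0.0300×91.08 + 0.3000×218.76 + 0.4400×434.18 = 264.0627 per 1 000.
Corvain: 0.1500×19.61 + 0.0800×28.11 + 0.0300×72.87 + 0.3000×201.98 + 0.4400×489.05 = 283.1524 per 1 000.
Difference = 264.0627 − 283.1524 = -19.0897.

-19.1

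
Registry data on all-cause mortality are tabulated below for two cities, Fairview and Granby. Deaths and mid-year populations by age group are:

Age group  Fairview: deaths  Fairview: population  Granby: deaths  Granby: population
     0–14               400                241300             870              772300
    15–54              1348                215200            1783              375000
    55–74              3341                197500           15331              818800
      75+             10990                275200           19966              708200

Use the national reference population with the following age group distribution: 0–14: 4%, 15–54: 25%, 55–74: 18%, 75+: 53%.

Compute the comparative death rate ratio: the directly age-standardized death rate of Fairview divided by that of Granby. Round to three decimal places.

Age-specific rates per 1000 for Fairview: 1.658, 6.264, 16.916, 39.935.
For Granby: 1.127, 4.755, 18.724, 28.193.
Standard weights: 0.04, 0.25, 0.18, 0.53.
Fairview: 0.0400×1.658 + 0.2500×6.264 + 0.1800×16.916 + 0.5300×39.935 = 25.8426 per 1000.
Granby: 0.0400×1.127 + 0.2500×4.755 + 0.1800×18.724 + 0.5300×28.193 = 19.5461 per 1000.
Ratio = 25.8426 ÷ 19.5461 = 1.32214.

1.322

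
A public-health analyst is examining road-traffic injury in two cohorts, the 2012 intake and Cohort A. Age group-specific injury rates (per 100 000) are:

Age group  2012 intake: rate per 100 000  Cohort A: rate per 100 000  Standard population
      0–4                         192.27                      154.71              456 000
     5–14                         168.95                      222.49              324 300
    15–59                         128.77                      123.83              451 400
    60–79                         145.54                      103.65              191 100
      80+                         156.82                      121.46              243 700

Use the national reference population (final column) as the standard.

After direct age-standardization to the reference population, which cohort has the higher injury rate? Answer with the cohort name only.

2012 intake

Standard total = 1 666 500; weights = 0.2736, 0.1946, 0.2709, 0.1147, 0.1462.
The 2012 intake: 0.2736×192.27 + 0.1946×168.95 + 0.2709×128.77 + 0.1147×145.54 + 0.1462×156.82 = 159.9893 per 100 000.
Cohort A: 0.2736×154.71 + 0.1946×222.49 + 0.2709×123.83 + 0.1147×103.65 + 0.1462×121.46 = 148.8181 per 100 000.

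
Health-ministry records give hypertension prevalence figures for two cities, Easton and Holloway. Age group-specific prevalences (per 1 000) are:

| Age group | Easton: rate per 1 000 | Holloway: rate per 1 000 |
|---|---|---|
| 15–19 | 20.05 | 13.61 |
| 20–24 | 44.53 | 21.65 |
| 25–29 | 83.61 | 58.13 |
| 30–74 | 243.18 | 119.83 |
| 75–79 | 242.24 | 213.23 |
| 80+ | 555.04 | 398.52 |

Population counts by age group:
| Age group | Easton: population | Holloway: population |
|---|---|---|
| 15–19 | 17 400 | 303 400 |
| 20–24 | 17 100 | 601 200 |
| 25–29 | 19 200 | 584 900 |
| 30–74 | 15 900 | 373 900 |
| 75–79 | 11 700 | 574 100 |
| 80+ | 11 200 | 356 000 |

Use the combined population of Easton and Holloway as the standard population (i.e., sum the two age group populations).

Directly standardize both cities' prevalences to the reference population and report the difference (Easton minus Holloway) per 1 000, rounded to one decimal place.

53.4

Combined standard total = 2 886 000; weights = 0.1112, 0.2142, 0.2093, 0.1351, 0.2030, 0.1272.
Easton: 0.1112×20.05 + 0.2142×44.53 + 0.2093×83.61 + 0.1351×243.18 + 0.2030×242.24 + 0.1272×555.04 = 181.9058 per 1 000.
Holloway: 0.1112×13.61 + 0.2142×21.65 + 0.2093×58.13 + 0.1351×119.83 + 0.2030×213.23 + 0.1272×398.52 = 128.4910 per 1 000.
Difference = 181.9058 − 128.4910 = 53.4148.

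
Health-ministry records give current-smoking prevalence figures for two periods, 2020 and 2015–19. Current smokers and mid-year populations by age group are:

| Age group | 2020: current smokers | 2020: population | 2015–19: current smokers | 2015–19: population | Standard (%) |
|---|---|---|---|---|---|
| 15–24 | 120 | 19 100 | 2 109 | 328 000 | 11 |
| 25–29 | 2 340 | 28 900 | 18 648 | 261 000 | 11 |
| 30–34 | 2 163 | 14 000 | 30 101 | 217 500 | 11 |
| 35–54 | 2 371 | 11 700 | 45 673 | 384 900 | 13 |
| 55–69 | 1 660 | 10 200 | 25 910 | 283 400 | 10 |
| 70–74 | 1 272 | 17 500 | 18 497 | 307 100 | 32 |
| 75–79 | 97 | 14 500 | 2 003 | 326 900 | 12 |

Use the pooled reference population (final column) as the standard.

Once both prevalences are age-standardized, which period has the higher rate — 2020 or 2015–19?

Age-specific rates per 1 000 for 2020: 6.283, 80.969, 154.500, 202.650, 162.745, 72.686, 6.690.
For 2015–19: 6.430, 71.448, 138.395, 118.662, 91.426, 60.231, 6.127.
Standard weights: 0.11, 0.11, 0.11, 0.13, 0.10, 0.32, 0.12.
2020: 0.1100×6.283 + 0.1100×80.969 + 0.1100×154.500 + 0.1300×202.650 + 0.1000×162.745 + 0.3200×72.686 + 0.1200×6.690 = 93.2738 per 1 000.
2015–19: 0.1100×6.430 + 0.1100×71.448 + 0.1100×138.395 + 0.1300×118.662 + 0.1000×91.426 + 0.3200×60.231 + 0.1200×6.127 = 68.3680 per 1 000.

2020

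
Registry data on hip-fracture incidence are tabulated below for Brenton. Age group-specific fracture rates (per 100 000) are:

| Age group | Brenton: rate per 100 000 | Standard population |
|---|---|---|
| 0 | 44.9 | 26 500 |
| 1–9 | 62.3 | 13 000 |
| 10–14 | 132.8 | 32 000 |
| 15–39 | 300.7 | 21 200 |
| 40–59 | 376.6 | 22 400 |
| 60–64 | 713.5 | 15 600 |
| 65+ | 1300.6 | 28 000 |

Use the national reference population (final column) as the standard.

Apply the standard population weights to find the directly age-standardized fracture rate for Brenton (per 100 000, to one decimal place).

Standard total = 158 700; weights = 0.1670, 0.0819, 0.2016, 0.1336, 0.1411, 0.0983, 0.1764.
Standardized rate: 0.1670×44.9 + 0.0819×62.3 + 0.2016×132.8 + 0.1336×300.7 + 0.1411×376.6 + 0.0983×713.5 + 0.1764×1300.6 = 432.3089 per 100 000.

432.3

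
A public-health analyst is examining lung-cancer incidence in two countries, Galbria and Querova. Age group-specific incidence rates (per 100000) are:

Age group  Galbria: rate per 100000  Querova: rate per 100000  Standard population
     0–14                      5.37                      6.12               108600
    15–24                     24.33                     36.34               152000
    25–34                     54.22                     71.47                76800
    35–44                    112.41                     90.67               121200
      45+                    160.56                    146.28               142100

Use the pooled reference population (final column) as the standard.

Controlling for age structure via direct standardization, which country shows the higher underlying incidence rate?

Standard total = 600700; weights = 0.1808, 0.2530, 0.1279, 0.2018, 0.2366.
Galbria: 0.1808×5.37 + 0.2530×24.33 + 0.1279×54.22 + 0.2018×112.41 + 0.2366×160.56 = 74.7213 per 100000.
Querova: 0.1808×6.12 + 0.2530×36.34 + 0.1279×71.47 + 0.2018×90.67 + 0.2366×146.28 = 72.3369 per 100000.

Galbria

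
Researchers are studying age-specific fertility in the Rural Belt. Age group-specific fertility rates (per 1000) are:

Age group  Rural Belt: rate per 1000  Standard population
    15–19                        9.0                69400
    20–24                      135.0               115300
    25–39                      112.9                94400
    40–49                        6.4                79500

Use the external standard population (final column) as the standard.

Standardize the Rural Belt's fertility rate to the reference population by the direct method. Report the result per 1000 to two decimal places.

Standard total = 358600; weights = 0.1935, 0.3215, 0.2632, 0.2217.
Standardized rate: 0.1935×9.0 + 0.3215×135.0 + 0.2632×112.9 + 0.2217×6.4 = 76.2874 per 1000.

76.29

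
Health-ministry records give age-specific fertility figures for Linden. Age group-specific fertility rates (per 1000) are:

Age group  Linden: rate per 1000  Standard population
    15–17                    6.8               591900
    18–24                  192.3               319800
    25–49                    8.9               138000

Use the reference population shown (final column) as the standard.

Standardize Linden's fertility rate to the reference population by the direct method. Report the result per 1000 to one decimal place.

Standard total = 1049700; weights = 0.5639, 0.3047, 0.1315.
Standardized rate: 0.5639×6.8 + 0.3047×192.3 + 0.1315×8.9 = 63.5902 per 1000.

63.6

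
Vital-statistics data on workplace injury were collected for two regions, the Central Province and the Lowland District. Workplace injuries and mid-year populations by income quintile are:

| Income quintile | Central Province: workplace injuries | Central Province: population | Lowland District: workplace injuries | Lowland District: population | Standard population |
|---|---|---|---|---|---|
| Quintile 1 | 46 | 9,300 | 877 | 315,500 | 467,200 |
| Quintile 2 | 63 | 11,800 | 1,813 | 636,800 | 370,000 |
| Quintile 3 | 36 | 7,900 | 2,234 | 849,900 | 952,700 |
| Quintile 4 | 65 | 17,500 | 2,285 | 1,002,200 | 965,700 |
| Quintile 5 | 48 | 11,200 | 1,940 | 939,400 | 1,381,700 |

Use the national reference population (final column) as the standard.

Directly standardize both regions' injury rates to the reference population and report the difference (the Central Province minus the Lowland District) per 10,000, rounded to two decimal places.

19.88

Income-specific rates per 10,000 for the Central Province: 49.46, 53.39, 45.57, 37.14, 42.86.
For the Lowland District: 27.80, 28.47, 26.29, 22.80, 20.65.
Standard total = 4,137,300; weights = 0.1129, 0.0894, 0.2303, 0.2334, 0.3340.
The Central Province: 0.1129×49.46 + 0.0894×53.39 + 0.2303×45.57 + 0.2334×37.14 + 0.3340×42.86 = 43.8358 per 10,000.
The Lowland District: 0.1129×27.80 + 0.0894×28.47 + 0.2303×26.29 + 0.2334×22.80 + 0.3340×20.65 = 23.9564 per 10,000.
Difference = 43.8358 − 23.9564 = 19.8793.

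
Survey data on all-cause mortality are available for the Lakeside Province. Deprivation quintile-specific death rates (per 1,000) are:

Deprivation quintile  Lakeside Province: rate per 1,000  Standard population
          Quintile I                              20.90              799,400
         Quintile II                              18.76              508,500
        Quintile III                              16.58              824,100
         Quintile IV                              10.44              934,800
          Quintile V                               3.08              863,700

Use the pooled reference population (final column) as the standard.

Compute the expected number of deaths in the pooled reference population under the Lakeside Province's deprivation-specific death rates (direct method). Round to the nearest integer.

52330

Expected deaths = Σ (standard pop × deprivation-specific rate ÷ 1,000)
= 799,400×20.90/1,000 + 508,500×18.76/1,000 + 824,100×16.58/1,000 + 934,800×10.44/1,000 + 863,700×3.08/1,000
= 16707.46 + 9539.46 + 13663.58 + 9759.31 + 2660.20 = 52330.01.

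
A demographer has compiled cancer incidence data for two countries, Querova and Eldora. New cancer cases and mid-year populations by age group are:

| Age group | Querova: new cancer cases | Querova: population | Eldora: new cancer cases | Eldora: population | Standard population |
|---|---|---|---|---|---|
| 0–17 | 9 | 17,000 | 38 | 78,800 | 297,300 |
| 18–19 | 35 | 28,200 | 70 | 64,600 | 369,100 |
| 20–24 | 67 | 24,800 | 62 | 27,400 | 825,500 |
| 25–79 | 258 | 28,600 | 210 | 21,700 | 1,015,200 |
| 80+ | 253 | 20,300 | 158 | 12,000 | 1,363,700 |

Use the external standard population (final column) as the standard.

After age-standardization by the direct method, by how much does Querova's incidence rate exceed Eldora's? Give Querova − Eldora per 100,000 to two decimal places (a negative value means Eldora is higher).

-30.78

Age-specific rates per 100,000 for Querova: 52.94, 124.11, 270.16, 902.10, 1246.31.
For Eldora: 48.22, 108.36, 226.28, 967.74, 1316.67.
Standard total = 3,870,800; weights = 0.0768, 0.0954, 0.2133, 0.2623, 0.3523.
Querova: 0.0768×52.94 + 0.0954×124.11 + 0.2133×270.16 + 0.2623×902.10 + 0.3523×1246.31 = 749.1899 per 100,000.
Eldora: 0.0768×48.22 + 0.0954×108.36 + 0.2133×226.28 + 0.2623×967.74 + 0.3523×1316.67 = 779.9716 per 100,000.
Difference = 749.1899 − 779.9716 = -30.7817.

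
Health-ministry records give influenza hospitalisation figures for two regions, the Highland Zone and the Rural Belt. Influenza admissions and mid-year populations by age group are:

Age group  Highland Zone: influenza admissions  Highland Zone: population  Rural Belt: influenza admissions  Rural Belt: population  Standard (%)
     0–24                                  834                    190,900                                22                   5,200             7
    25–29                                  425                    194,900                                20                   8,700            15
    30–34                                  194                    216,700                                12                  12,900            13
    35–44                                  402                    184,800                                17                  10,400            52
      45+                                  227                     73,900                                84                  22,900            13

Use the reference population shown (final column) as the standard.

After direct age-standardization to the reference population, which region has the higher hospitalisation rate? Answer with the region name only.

Highland Zone

Age-specific rates per 100,000 for the Highland Zone: 436.88, 218.06, 89.52, 217.53, 307.17.
For the Rural Belt: 423.08, 229.89, 93.02, 163.46, 366.81.
Standard weights: 0.07, 0.15, 0.13, 0.52, 0.13.
The Highland Zone: 0.0700×436.88 + 0.1500×218.06 + 0.1300×89.52 + 0.5200×217.53 + 0.1300×307.17 = 227.9780 per 100,000.
The Rural Belt: 0.0700×423.08 + 0.1500×229.89 + 0.1300×93.02 + 0.5200×163.46 + 0.1300×366.81 = 208.8768 per 100,000.
The crude rates (241.76 vs 257.90) would put the Rural Belt higher, but that reflects its age composition; once standardized to a common age structure, the Highland Zone has the higher underlying rate.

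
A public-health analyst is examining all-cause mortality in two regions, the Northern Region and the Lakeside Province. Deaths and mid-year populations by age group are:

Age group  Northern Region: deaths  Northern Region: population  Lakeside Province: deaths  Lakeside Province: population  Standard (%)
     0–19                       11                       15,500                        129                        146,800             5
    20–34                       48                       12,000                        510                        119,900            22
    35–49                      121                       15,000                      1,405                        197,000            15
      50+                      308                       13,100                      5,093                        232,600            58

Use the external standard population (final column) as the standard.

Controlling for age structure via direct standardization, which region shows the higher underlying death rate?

Northern Region

Age-specific rates per 100,000 for the Northern Region: 70.97, 400.00, 806.67, 2351.15.
For the Lakeside Province: 87.87, 425.35, 713.20, 2189.60.
Standard weights: 0.05, 0.22, 0.15, 0.58.
The Northern Region: 0.0500×70.97 + 0.2200×400.00 + 0.1500×806.67 + 0.5800×2351.15 = 1576.2125 per 100,000.
The Lakeside Province: 0.0500×87.87 + 0.2200×425.35 + 0.1500×713.20 + 0.5800×2189.60 = 1474.9170 per 100,000.
The crude rates (877.70 vs 1024.99) would put the Lakeside Province higher, but that reflects its age composition; once standardized to a common age structure, the Northern Region has the higher underlying rate.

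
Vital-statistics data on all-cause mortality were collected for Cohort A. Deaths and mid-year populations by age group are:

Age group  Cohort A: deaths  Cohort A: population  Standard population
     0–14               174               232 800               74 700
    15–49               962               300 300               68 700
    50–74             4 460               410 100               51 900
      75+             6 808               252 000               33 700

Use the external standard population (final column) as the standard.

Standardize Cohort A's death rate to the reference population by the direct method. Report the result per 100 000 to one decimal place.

764.5

Age-specific rates per 100 000 for Cohort A: 74.74, 320.35, 1087.54, 2701.59.
Standard total = 229 000; weights = 0.3262, 0.3000, 0.2266, 0.1472.
Standardized rate: 0.3262×74.74 + 0.3000×320.35 + 0.2266×1087.54 + 0.1472×2701.59 = 764.5320 per 100 000.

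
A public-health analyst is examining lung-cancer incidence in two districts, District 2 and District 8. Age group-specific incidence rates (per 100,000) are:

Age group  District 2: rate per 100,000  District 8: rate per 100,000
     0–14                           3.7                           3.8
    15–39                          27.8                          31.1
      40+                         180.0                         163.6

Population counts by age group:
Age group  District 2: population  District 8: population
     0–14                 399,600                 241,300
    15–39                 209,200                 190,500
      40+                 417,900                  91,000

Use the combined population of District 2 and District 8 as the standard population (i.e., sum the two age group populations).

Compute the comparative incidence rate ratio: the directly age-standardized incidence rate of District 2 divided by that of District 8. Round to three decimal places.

Combined standard total = 1,549,500; weights = 0.4136, 0.2580, 0.3284.
District 2: 0.4136×3.7 + 0.2580×27.8 + 0.3284×180.0 = 67.8186 per 100,000.
District 8: 0.4136×3.8 + 0.2580×31.1 + 0.3284×163.6 = 63.3250 per 100,000.
Ratio = 67.8186 ÷ 63.3250 = 1.07096.

1.071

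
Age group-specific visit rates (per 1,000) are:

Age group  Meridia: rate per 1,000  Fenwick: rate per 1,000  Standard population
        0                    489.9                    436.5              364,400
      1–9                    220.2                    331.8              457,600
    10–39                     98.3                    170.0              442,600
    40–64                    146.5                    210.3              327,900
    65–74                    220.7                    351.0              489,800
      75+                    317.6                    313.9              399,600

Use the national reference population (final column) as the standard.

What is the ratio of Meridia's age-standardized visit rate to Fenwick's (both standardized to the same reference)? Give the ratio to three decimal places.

0.805

Standard total = 2,481,900; weights = 0.1468, 0.1844, 0.1783, 0.1321, 0.1973, 0.1610.
Meridia: 0.1468×489.9 + 0.1844×220.2 + 0.1783×98.3 + 0.1321×146.5 + 0.1973×220.7 + 0.1610×317.6 = 244.1032 per 1,000.
Fenwick: 0.1468×436.5 + 0.1844×331.8 + 0.1783×170.0 + 0.1321×210.3 + 0.1973×351.0 + 0.1610×313.9 = 303.1733 per 1,000.
Ratio = 244.1032 ÷ 303.1733 = 0.80516.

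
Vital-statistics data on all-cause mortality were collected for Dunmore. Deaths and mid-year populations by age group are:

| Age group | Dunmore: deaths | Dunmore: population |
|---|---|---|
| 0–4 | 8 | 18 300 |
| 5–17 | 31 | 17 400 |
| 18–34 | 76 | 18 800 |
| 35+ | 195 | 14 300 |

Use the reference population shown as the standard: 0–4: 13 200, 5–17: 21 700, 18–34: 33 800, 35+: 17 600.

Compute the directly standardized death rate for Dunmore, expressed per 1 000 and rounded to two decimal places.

4.88

Age-specific rates per 1 000 for Dunmore: 0.437, 1.782, 4.043, 13.636.
Standard total = 86 300; weights = 0.1530, 0.2514, 0.3917, 0.2039.
Standardized rate: 0.1530×0.437 + 0.2514×1.782 + 0.3917×4.043 + 0.2039×13.636 = 4.8791 per 1 000.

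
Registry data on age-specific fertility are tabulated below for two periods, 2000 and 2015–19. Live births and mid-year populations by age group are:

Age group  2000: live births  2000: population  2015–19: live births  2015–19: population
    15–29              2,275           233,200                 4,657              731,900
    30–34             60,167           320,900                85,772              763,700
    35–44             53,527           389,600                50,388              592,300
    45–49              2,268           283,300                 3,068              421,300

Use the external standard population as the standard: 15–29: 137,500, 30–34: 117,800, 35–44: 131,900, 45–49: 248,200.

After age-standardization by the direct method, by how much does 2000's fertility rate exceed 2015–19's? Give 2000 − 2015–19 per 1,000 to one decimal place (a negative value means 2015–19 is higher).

Age-specific rates per 1,000 for 2000: 9.756, 187.495, 137.390, 8.006.
For 2015–19: 6.363, 112.311, 85.072, 7.282.
Standard total = 635,400; weights = 0.2164, 0.1854, 0.2076, 0.3906.
2000: 0.2164×9.756 + 0.1854×187.495 + 0.2076×137.390 + 0.3906×8.006 = 68.5190 per 1,000.
2015–19: 0.2164×6.363 + 0.1854×112.311 + 0.2076×85.072 + 0.3906×7.282 = 42.7031 per 1,000.
Difference = 68.5190 − 42.7031 = 25.8158.

25.8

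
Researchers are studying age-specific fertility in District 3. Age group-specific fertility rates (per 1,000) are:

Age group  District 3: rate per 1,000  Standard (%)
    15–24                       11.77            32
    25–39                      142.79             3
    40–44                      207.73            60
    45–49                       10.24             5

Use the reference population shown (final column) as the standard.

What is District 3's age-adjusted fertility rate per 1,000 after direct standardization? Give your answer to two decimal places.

Standard weights: 0.32, 0.03, 0.60, 0.05.
Standardized rate: 0.3200×11.77 + 0.0300×142.79 + 0.6000×207.73 + 0.0500×10.24 = 133.2001 per 1,000.

133.20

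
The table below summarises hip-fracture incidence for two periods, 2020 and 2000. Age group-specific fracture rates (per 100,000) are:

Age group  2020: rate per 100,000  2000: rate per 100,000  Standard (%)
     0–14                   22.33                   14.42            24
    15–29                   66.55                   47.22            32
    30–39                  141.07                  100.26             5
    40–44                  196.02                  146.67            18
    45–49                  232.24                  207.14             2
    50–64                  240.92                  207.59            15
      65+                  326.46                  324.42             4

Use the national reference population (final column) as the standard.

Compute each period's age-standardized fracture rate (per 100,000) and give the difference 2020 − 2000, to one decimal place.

24.6

Standard weights: 0.24, 0.32, 0.05, 0.18, 0.02, 0.15, 0.04.
2020: 0.2400×22.33 + 0.3200×66.55 + 0.0500×141.07 + 0.1800×196.02 + 0.0200×232.24 + 0.1500×240.92 + 0.0400×326.46 = 122.8335 per 100,000.
2000: 0.2400×14.42 + 0.3200×47.22 + 0.0500×100.26 + 0.1800×146.67 + 0.0200×207.14 + 0.1500×207.59 + 0.0400×324.42 = 98.2429 per 100,000.
Difference = 122.8335 − 98.2429 = 24.5906.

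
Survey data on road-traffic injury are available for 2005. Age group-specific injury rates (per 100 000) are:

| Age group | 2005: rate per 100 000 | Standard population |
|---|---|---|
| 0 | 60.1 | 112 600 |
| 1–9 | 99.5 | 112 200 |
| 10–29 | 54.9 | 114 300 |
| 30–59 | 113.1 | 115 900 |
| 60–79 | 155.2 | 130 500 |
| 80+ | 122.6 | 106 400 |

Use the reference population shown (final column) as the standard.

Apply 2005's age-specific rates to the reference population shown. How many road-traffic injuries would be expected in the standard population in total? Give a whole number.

706

Expected road-traffic injuries = Σ (standard pop × age-specific rate ÷ 100 000)
= 112 600×60.1/100 000 + 112 200×99.5/100 000 + 114 300×54.9/100 000 + 115 900×113.1/100 000 + 130 500×155.2/100 000 + 106 400×122.6/100 000
= 67.67 + 111.64 + 62.75 + 131.08 + 202.54 + 130.45 = 706.13.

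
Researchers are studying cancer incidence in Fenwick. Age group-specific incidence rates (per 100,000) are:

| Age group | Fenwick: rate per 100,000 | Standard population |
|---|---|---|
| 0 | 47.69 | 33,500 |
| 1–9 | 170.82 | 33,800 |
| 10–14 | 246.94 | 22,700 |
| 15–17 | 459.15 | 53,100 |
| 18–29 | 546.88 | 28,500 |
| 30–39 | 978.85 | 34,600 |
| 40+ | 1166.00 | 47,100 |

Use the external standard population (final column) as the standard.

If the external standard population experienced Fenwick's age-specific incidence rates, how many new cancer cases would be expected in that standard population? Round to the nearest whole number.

1417

Expected new cancer cases = Σ (standard pop × age-specific rate ÷ 100,000)
= 33,500×47.69/100,000 + 33,800×170.82/100,000 + 22,700×246.94/100,000 + 53,100×459.15/100,000 + 28,500×546.88/100,000 + 34,600×978.85/100,000 + 47,100×1166.00/100,000
= 15.98 + 57.74 + 56.06 + 243.81 + 155.86 + 338.68 + 549.19 = 1417.31.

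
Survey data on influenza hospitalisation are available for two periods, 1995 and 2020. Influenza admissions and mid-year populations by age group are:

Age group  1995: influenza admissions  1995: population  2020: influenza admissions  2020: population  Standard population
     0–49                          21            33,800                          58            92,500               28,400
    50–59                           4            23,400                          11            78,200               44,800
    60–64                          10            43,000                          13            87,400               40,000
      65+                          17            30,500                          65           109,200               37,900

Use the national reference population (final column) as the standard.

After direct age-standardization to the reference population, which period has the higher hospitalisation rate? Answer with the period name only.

Age-specific rates per 100,000 for 1995: 62.13, 17.09, 23.26, 55.74.
For 2020: 62.70, 14.07, 14.87, 59.52.
Standard total = 151,100; weights = 0.1880, 0.2965, 0.2647, 0.2508.
1995: 0.1880×62.13 + 0.2965×17.09 + 0.2647×23.26 + 0.2508×55.74 = 36.8829 per 100,000.
2020: 0.1880×62.70 + 0.2965×14.07 + 0.2647×14.87 + 0.2508×59.52 = 34.8237 per 100,000.
The crude rates (39.79 vs 40.02) would put 2020 higher, but that reflects its age composition; once standardized to a common age structure, 1995 has the higher underlying rate.

1995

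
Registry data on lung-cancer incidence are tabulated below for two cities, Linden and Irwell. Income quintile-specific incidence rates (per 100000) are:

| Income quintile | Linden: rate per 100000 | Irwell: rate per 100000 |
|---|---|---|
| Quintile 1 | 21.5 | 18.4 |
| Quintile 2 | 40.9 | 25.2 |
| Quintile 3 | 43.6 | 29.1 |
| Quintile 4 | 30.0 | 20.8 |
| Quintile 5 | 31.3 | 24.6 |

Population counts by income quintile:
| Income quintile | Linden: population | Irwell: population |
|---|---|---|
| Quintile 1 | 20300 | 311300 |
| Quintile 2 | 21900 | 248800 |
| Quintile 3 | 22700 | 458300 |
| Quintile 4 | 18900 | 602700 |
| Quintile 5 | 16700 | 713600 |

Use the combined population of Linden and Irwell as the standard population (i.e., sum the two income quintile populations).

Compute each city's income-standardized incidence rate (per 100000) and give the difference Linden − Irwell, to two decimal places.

9.39

Combined standard total = 2435200; weights = 0.1362, 0.1112, 0.1975, 0.2553, 0.2999.
Linden: 0.1362×21.5 + 0.1112×40.9 + 0.1975×43.6 + 0.2553×30.0 + 0.2999×31.3 = 33.1303 per 100000.
Irwell: 0.1362×18.4 + 0.1112×25.2 + 0.1975×29.1 + 0.2553×20.8 + 0.2999×24.6 = 23.7413 per 100000.
Difference = 33.1303 − 23.7413 = 9.3890.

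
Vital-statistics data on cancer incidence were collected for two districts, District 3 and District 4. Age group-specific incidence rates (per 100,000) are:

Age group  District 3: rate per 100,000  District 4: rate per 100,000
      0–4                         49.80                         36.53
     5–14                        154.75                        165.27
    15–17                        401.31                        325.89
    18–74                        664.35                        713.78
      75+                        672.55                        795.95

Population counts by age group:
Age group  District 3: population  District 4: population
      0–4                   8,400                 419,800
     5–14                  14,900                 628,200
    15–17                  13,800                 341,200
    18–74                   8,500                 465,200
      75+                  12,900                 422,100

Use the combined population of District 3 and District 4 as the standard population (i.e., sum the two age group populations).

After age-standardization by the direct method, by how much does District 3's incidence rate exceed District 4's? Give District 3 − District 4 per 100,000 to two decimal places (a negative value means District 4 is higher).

Combined standard total = 2,335,000; weights = 0.1834, 0.2754, 0.1520, 0.2029, 0.1863.
District 3: 0.1834×49.80 + 0.2754×154.75 + 0.1520×401.31 + 0.2029×664.35 + 0.1863×672.55 = 372.8355 per 100,000.
District 4: 0.1834×36.53 + 0.2754×165.27 + 0.1520×325.89 + 0.2029×713.78 + 0.1863×795.95 = 394.8497 per 100,000.
Difference = 372.8355 − 394.8497 = -22.0142.

-22.01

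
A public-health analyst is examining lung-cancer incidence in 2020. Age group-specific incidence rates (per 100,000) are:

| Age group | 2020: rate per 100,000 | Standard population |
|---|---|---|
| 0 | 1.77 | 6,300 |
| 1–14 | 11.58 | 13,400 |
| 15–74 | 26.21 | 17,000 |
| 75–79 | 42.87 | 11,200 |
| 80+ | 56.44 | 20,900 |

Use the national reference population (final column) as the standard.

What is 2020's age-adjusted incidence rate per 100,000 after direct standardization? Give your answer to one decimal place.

Standard total = 68,800; weights = 0.0916, 0.1948, 0.2471, 0.1628, 0.3038.
Standardized rate: 0.0916×1.77 + 0.1948×11.58 + 0.2471×26.21 + 0.1628×42.87 + 0.3038×56.44 = 33.0179 per 100,000.

33.0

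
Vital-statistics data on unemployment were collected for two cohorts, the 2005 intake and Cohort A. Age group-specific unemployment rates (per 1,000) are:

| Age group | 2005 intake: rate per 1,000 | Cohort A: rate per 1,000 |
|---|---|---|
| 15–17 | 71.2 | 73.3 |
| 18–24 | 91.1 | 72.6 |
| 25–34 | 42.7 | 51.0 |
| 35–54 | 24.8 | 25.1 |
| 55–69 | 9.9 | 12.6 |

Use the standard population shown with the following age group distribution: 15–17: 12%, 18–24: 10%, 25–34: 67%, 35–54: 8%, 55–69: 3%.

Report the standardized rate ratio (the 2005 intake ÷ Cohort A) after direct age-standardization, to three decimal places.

Standard weights: 0.12, 0.10, 0.67, 0.08, 0.03.
The 2005 intake: 0.1200×71.2 + 0.1000×91.1 + 0.6700×42.7 + 0.0800×24.8 + 0.0300×9.9 = 48.5440 per 1,000.
Cohort A: 0.1200×73.3 + 0.1000×72.6 + 0.6700×51.0 + 0.0800×25.1 + 0.0300×12.6 = 52.6120 per 1,000.
Ratio = 48.5440 ÷ 52.6120 = 0.92268.

0.923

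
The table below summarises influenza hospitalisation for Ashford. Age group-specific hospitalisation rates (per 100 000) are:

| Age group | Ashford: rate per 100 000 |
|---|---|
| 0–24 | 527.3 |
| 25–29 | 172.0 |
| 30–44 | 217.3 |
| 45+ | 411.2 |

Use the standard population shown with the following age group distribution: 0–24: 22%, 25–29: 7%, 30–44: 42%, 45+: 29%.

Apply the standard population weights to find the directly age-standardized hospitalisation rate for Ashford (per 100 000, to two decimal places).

Standard weights: 0.22, 0.07, 0.42, 0.29.
Standardized rate: 0.2200×527.3 + 0.0700×172.0 + 0.4200×217.3 + 0.2900×411.2 = 338.5600 per 100 000.

338.56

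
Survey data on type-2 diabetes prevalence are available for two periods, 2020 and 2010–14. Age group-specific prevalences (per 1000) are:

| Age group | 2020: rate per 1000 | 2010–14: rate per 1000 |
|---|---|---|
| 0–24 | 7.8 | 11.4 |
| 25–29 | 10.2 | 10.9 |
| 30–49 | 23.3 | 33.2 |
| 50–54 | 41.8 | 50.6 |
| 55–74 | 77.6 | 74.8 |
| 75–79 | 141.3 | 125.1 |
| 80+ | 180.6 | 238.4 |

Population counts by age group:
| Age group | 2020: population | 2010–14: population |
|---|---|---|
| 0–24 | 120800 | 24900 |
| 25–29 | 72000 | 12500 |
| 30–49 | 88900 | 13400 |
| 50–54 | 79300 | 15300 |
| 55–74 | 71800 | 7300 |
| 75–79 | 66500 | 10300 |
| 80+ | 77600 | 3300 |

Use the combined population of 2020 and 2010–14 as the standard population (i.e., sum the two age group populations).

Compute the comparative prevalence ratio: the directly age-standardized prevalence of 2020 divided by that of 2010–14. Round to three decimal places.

0.876

Combined standard total = 663900; weights = 0.2195, 0.1273, 0.1541, 0.1425, 0.1191, 0.1157, 0.1219.
2020: 0.2195×7.8 + 0.1273×10.2 + 0.1541×23.3 + 0.1425×41.8 + 0.1191×77.6 + 0.1157×141.3 + 0.1219×180.6 = 60.1548 per 1000.
2010–14: 0.2195×11.4 + 0.1273×10.9 + 0.1541×33.2 + 0.1425×50.6 + 0.1191×74.8 + 0.1157×125.1 + 0.1219×238.4 = 68.6490 per 1000.
Ratio = 60.1548 ÷ 68.6490 = 0.87627.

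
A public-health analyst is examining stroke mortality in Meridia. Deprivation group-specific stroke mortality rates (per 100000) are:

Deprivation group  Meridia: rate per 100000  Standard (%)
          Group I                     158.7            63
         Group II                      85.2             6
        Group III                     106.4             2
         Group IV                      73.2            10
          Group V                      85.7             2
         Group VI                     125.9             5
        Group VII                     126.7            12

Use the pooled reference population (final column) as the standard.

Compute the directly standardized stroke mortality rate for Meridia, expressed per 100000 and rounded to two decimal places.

Standard weights: 0.63, 0.06, 0.02, 0.10, 0.02, 0.05, 0.12.
Standardized rate: 0.6300×158.7 + 0.0600×85.2 + 0.0200×106.4 + 0.1000×73.2 + 0.0200×85.7 + 0.0500×125.9 + 0.1200×126.7 = 137.7540 per 100000.

137.75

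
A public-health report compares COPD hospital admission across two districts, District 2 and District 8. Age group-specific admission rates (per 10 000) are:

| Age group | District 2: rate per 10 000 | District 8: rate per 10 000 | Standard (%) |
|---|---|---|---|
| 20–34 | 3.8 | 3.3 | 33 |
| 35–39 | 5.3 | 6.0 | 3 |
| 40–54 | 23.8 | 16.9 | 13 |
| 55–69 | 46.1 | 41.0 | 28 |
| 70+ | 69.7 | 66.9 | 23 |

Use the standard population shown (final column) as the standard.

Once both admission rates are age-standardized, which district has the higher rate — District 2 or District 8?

Standard weights: 0.33, 0.03, 0.13, 0.28, 0.23.
District 2: 0.3300×3.8 + 0.0300×5.3 + 0.1300×23.8 + 0.2800×46.1 + 0.2300×69.7 = 33.4460 per 10 000.
District 8: 0.3300×3.3 + 0.0300×6.0 + 0.1300×16.9 + 0.2800×41.0 + 0.2300×66.9 = 30.3330 per 10 000.

District 2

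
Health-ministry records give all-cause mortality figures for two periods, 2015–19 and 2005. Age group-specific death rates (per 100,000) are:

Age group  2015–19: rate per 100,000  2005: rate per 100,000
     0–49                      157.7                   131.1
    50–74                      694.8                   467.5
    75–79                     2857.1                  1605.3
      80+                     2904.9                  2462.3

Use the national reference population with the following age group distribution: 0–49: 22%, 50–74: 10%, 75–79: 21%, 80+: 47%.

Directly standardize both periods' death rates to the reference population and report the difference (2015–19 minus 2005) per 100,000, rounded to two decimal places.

499.48

Standard weights: 0.22, 0.10, 0.21, 0.47.
2015–19: 0.2200×157.7 + 0.1000×694.8 + 0.2100×2857.1 + 0.4700×2904.9 = 2069.4680 per 100,000.
2005: 0.2200×131.1 + 0.1000×467.5 + 0.2100×1605.3 + 0.4700×2462.3 = 1569.9860 per 100,000.
Difference = 2069.4680 − 1569.9860 = 499.4820.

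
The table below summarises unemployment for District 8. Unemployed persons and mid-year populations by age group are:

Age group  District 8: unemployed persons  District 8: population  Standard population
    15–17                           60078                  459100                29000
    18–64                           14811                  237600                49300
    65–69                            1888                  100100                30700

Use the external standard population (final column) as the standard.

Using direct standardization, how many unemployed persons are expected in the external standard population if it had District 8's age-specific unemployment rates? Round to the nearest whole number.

Age-specific rates per 1000 for District 8: 130.860, 62.336, 18.861.
Expected unemployed persons = Σ (standard pop × age-specific rate ÷ 1000)
= 29000×130.860/1000 + 49300×62.336/1000 + 30700×18.861/1000
= 3794.95 + 3073.16 + 579.04 = 7447.15.

7447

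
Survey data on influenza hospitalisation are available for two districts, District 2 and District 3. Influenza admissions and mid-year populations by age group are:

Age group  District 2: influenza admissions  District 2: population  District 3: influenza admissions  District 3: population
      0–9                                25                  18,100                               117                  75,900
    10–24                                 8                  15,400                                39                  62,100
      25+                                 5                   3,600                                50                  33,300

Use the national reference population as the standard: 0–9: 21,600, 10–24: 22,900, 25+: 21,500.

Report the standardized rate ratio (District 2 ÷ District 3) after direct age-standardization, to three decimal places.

0.895

Age-specific rates per 100,000 for District 2: 138.12, 51.95, 138.89.
For District 3: 154.15, 62.80, 150.15.
Standard total = 66,000; weights = 0.3273, 0.3470, 0.3258.
District 2: 0.3273×138.12 + 0.3470×51.95 + 0.3258×138.89 = 108.4719 per 100,000.
District 3: 0.3273×154.15 + 0.3470×62.80 + 0.3258×150.15 = 121.1521 per 100,000.
Ratio = 108.4719 ÷ 121.1521 = 0.89534.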